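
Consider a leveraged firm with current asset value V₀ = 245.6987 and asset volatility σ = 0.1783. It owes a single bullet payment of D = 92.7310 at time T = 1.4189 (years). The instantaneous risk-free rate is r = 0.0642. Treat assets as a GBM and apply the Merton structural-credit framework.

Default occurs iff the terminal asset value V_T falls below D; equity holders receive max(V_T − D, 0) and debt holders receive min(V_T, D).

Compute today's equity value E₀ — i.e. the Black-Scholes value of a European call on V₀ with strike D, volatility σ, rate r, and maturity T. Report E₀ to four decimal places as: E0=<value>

d₁ = [ln(V₀/D) + (r + σ²/2)T] / (σ√T)
   = [ln(245.6987/92.7310) + (0.0642 + 0.5·0.1783²)·1.4189] / (0.1783·√1.4189)
   = [0.974403 + 0.113647] / 0.212387 = 5.122970
d₂ = d₁ − σ√T = 5.122970 − 0.212387 = 4.910584
N(d₁) = 1.000000,  N(d₂) = 1.000000,  e^(−rT) = 0.912932
E₀ = V₀·N(d₁) − D·e^(−rT)·N(d₂)
   = 245.6987·1.000000 − 92.7310·0.912932·1.000000 = 161.041562

E0=161.0416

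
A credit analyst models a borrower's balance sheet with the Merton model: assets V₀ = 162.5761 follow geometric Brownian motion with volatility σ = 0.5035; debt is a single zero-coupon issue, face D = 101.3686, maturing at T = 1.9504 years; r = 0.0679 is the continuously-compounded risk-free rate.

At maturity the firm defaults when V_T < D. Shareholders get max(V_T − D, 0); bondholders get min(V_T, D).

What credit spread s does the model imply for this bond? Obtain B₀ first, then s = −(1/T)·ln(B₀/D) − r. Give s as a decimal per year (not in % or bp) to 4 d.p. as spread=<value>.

d₁ = [ln(V₀/D) + (r + σ²/2)T] / (σ√T)
   = [ln(162.5761/101.3686) + (0.0679 + 0.5·0.5035²)·1.9504] / (0.5035·√1.9504)
   = [0.472383 + 0.379657] / 0.703172 = 1.211710
d₂ = d₁ − σ√T = 1.211710 − 0.703172 = 0.508539
N(d₁) = 0.887188,  N(d₂) = 0.694462,  e^(−rT) = 0.875962
E₀ = V₀·N(d₁) − D·e^(−rT)·N(d₂)
   = 162.5761·0.887188 − 101.3686·0.875962·0.694462 = 82.570797
B₀ = V₀ − E₀ = 162.5761 − 82.570797 = 80.005303
spread = −(1/T)·ln(B₀/D) − r = −(1/1.9504)·ln(80.005303/101.3686) − 0.0679 = 0.05344458

spread=0.0534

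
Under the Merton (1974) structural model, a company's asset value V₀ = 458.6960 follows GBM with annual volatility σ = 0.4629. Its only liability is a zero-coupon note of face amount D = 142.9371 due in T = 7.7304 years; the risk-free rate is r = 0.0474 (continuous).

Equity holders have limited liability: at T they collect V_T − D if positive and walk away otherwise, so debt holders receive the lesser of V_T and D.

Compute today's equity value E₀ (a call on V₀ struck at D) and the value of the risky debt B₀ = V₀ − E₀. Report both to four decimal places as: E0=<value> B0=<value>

E0=373.2762 B0=85.4198

d₁ = [ln(V₀/D) + (r + σ²/2)T] / (σ√T)
   = [ln(458.6960/142.9371) + (0.0474 + 0.5·0.4629²)·7.7304] / (0.4629·√7.7304)
   = [1.165983 + 1.194642] / 1.287029 = 1.834167
d₂ = d₁ − σ√T = 1.834167 − 1.287029 = 0.547138
N(d₁) = 0.966685,  N(d₂) = 0.707858,  e^(−rT) = 0.693211
E₀ = V₀·N(d₁) − D·e^(−rT)·N(d₂)
   = 458.6960·0.966685 − 142.9371·0.693211·0.707858 = 373.276198
B₀ = V₀ − E₀ = 458.6960 − 373.276198 = 85.419802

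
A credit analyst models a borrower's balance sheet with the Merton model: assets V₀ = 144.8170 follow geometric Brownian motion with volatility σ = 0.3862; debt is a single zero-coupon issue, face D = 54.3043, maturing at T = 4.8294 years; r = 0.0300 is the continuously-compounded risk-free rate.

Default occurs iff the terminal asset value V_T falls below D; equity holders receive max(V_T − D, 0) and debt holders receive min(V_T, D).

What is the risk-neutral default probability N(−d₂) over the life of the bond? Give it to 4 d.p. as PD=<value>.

PD=0.1835

d₁ = [ln(V₀/D) + (r + σ²/2)T] / (σ√T)
   = [ln(144.8170/54.3043) + (0.0300 + 0.5·0.3862²)·4.8294] / (0.3862·√4.8294)
   = [0.980867 + 0.505036] / 0.848709 = 1.750780
d₂ = d₁ − σ√T = 1.750780 − 0.848709 = 0.902071
risk-neutral PD = N(−d₂) = N(-0.902071) = 0.183510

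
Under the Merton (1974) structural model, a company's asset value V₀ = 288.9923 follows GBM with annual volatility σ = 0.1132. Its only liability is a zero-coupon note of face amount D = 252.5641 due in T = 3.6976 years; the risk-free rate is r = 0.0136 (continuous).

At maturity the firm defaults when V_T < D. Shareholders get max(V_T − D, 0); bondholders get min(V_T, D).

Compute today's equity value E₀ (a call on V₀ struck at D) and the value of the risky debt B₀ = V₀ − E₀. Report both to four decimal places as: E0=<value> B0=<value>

E0=55.0991 B0=233.8932

d₁ = [ln(V₀/D) + (r + σ²/2)T] / (σ√T)
   = [ln(288.9923/252.5641) + (0.0136 + 0.5·0.1132²)·3.6976] / (0.1132·√3.6976)
   = [0.134735 + 0.073978] / 0.217674 = 0.958835
d₂ = d₁ − σ√T = 0.958835 − 0.217674 = 0.741161
N(d₁) = 0.831179,  N(d₂) = 0.770702,  e^(−rT) = 0.950956
E₀ = V₀·N(d₁) − D·e^(−rT)·N(d₂)
   = 288.9923·0.831179 − 252.5641·0.950956·0.770702 = 55.099138
B₀ = V₀ − E₀ = 288.9923 − 55.099138 = 233.893162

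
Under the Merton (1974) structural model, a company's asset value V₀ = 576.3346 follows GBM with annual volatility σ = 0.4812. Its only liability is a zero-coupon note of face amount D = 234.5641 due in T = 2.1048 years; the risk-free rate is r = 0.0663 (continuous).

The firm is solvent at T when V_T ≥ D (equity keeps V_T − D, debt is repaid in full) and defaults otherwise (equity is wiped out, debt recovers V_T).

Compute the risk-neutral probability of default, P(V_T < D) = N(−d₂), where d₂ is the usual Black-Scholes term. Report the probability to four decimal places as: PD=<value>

d₁ = [ln(V₀/D) + (r + σ²/2)T] / (σ√T)
   = [ln(576.3346/234.5641) + (0.0663 + 0.5·0.4812²)·2.1048] / (0.4812·√2.1048)
   = [0.898959 + 0.383235] / 0.698122 = 1.836635
d₂ = d₁ − σ√T = 1.836635 − 0.698122 = 1.138514
risk-neutral PD = N(−d₂) = N(-1.138514) = 0.127453

PD=0.1275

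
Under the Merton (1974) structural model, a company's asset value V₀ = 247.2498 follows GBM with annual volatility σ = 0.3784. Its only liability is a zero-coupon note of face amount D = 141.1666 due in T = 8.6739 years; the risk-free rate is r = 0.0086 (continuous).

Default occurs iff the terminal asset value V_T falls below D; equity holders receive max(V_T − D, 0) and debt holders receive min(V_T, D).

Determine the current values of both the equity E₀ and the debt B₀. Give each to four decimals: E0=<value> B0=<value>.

d₁ = [ln(V₀/D) + (r + σ²/2)T] / (σ√T)
   = [ln(247.2498/141.1666) + (0.0086 + 0.5·0.3784²)·8.6739] / (0.3784·√8.6739)
   = [0.560458 + 0.695588] / 1.114444 = 1.127061
d₂ = d₁ − σ√T = 1.127061 − 1.114444 = 0.012617
N(d₁) = 0.870142,  N(d₂) = 0.505033,  e^(−rT) = 0.928119
E₀ = V₀·N(d₁) − D·e^(−rT)·N(d₂)
   = 247.2498·0.870142 − 141.1666·0.928119·0.505033 = 148.973211
B₀ = V₀ − E₀ = 247.2498 − 148.973211 = 98.276589

E0=148.9732 B0=98.2766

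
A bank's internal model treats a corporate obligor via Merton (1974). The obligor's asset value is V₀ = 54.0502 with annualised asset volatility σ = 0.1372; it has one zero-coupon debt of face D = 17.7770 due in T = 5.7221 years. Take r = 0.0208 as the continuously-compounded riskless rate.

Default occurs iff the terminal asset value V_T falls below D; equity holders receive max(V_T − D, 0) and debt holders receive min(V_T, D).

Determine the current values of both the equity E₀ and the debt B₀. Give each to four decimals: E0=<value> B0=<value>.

d₁ = [ln(V₀/D) + (r + σ²/2)T] / (σ√T)
   = [ln(54.0502/17.7770) + (0.0208 + 0.5·0.1372²)·5.7221] / (0.1372·√5.7221)
   = [1.112008 + 0.172876] / 0.328195 = 3.915001
d₂ = d₁ − σ√T = 3.915001 − 0.328195 = 3.586806
N(d₁) = 0.999955,  N(d₂) = 0.999833,  e^(−rT) = 0.887790
E₀ = V₀·N(d₁) − D·e^(−rT)·N(d₂)
   = 54.0502·0.999955 − 17.7770·0.887790·0.999833 = 38.268150
B₀ = V₀ − E₀ = 54.0502 − 38.268150 = 15.782050

E0=38.2681 B0=15.7821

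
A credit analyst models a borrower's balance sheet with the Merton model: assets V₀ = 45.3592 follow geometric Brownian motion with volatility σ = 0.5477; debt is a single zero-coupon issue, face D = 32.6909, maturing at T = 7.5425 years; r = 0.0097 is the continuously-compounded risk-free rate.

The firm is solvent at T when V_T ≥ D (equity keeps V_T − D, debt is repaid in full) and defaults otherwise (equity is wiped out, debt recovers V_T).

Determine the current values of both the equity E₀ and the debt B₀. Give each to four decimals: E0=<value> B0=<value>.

E0=28.8354 B0=16.5238

d₁ = [ln(V₀/D) + (r + σ²/2)T] / (σ√T)
   = [ln(45.3592/32.6909) + (0.0097 + 0.5·0.5477²)·7.5425] / (0.5477·√7.5425)
   = [0.327516 + 1.204444] / 1.504182 = 1.018467
d₂ = d₁ − σ√T = 1.018467 − 1.504182 = -0.485715
N(d₁) = 0.845772,  N(d₂) = 0.313585,  e^(−rT) = 0.929450
E₀ = V₀·N(d₁) − D·e^(−rT)·N(d₂)
   = 45.3592·0.845772 − 32.6909·0.929450·0.313585 = 28.835410
B₀ = V₀ − E₀ = 45.3592 − 28.835410 = 16.523790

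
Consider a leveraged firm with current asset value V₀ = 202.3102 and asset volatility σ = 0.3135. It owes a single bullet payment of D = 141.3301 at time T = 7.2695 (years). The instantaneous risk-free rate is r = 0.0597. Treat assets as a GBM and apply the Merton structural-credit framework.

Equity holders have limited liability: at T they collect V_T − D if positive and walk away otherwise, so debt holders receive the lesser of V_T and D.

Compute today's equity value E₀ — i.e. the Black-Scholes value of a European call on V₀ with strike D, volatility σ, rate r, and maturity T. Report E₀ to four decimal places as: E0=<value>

d₁ = [ln(V₀/D) + (r + σ²/2)T] / (σ√T)
   = [ln(202.3102/141.3301) + (0.0597 + 0.5·0.3135²)·7.2695] / (0.3135·√7.2695)
   = [0.358704 + 0.791221] / 0.845259 = 1.360440
d₂ = d₁ − σ√T = 1.360440 − 0.845259 = 0.515181
N(d₁) = 0.913155,  N(d₂) = 0.696787,  e^(−rT) = 0.647919
E₀ = V₀·N(d₁) − D·e^(−rT)·N(d₂)
   = 202.3102·0.913155 − 141.3301·0.647919·0.696787 = 120.935391

E0=120.9354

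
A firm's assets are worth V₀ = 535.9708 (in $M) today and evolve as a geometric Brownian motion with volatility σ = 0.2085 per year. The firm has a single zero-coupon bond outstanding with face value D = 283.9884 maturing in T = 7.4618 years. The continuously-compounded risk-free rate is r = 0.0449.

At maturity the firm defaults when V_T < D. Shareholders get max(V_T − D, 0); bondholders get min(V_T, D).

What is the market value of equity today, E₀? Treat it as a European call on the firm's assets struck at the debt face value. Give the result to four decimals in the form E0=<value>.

E0=336.1362

d₁ = [ln(V₀/D) + (r + σ²/2)T] / (σ√T)
   = [ln(535.9708/283.9884) + (0.0449 + 0.5·0.2085²)·7.4618] / (0.2085·√7.4618)
   = [0.635146 + 0.497225] / 0.569545 = 1.988205
d₂ = d₁ − σ√T = 1.988205 − 0.569545 = 1.418660
N(d₁) = 0.976605,  N(d₂) = 0.922001,  e^(−rT) = 0.715313
E₀ = V₀·N(d₁) − D·e^(−rT)·N(d₂)
   = 535.9708·0.976605 − 283.9884·0.715313·0.922001 = 336.136157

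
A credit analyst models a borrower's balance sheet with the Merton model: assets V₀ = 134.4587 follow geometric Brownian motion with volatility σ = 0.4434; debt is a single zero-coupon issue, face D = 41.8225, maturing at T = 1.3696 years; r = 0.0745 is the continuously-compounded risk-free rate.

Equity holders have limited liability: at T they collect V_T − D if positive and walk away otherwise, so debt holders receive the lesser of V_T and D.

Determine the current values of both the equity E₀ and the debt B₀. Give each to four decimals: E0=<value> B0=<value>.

d₁ = [ln(V₀/D) + (r + σ²/2)T] / (σ√T)
   = [ln(134.4587/41.8225) + (0.0745 + 0.5·0.4434²)·1.3696] / (0.4434·√1.3696)
   = [1.167823 + 0.236669] / 0.518911 = 2.706616
d₂ = d₁ − σ√T = 2.706616 − 0.518911 = 2.187706
N(d₁) = 0.996601,  N(d₂) = 0.985654,  e^(−rT) = 0.902998
E₀ = V₀·N(d₁) − D·e^(−rT)·N(d₂)
   = 134.4587·0.996601 − 41.8225·0.902998·0.985654 = 96.777867
B₀ = V₀ − E₀ = 134.4587 − 96.777867 = 37.680833

E0=96.7779 B0=37.6808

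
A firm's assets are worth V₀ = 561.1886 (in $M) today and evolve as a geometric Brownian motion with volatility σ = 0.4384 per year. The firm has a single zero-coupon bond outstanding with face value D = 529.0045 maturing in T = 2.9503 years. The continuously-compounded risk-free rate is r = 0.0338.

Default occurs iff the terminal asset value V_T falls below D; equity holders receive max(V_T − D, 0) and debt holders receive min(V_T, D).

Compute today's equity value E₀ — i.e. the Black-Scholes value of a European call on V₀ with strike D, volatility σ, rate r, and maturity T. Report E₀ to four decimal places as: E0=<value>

E0=197.0078

d₁ = [ln(V₀/D) + (r + σ²/2)T] / (σ√T)
   = [ln(561.1886/529.0045) + (0.0338 + 0.5·0.4384²)·2.9503] / (0.4384·√2.9503)
   = [0.059060 + 0.383236] / 0.753015 = 0.587367
d₂ = d₁ − σ√T = 0.587367 − 0.753015 = -0.165648
N(d₁) = 0.721521,  N(d₂) = 0.434217,  e^(−rT) = 0.905091
E₀ = V₀·N(d₁) − D·e^(−rT)·N(d₂)
   = 561.1886·0.721521 − 529.0045·0.905091·0.434217 = 197.007764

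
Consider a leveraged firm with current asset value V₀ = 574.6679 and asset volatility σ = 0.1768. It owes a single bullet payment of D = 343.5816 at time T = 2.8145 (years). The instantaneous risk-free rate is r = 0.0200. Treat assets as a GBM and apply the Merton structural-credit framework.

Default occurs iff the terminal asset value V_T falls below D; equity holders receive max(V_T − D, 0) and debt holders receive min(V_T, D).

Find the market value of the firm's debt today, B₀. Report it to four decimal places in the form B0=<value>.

d₁ = [ln(V₀/D) + (r + σ²/2)T] / (σ√T)
   = [ln(574.6679/343.5816) + (0.0200 + 0.5·0.1768²)·2.8145] / (0.1768·√2.8145)
   = [0.514368 + 0.100278] / 0.296608 = 2.072250
d₂ = d₁ − σ√T = 2.072250 − 0.296608 = 1.775642
N(d₁) = 0.980879,  N(d₂) = 0.962104,  e^(−rT) = 0.945265
E₀ = V₀·N(d₁) − D·e^(−rT)·N(d₂)
   = 574.6679·0.980879 − 343.5816·0.945265·0.962104 = 251.211676
B₀ = V₀ − E₀ = 574.6679 − 251.211676 = 323.456224

B0=323.4562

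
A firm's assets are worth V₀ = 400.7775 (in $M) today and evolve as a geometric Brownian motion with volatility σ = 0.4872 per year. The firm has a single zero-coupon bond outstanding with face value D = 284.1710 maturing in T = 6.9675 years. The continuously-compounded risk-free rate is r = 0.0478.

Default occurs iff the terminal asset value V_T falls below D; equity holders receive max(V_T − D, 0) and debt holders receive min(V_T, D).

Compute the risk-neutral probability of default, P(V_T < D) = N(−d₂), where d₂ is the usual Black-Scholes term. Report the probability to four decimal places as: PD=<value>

d₁ = [ln(V₀/D) + (r + σ²/2)T] / (σ√T)
   = [ln(400.7775/284.1710) + (0.0478 + 0.5·0.4872²)·6.9675] / (0.4872·√6.9675)
   = [0.343830 + 1.159963] / 1.286014 = 1.169344
d₂ = d₁ − σ√T = 1.169344 − 1.286014 = -0.116670
risk-neutral PD = N(−d₂) = N(0.116670) = 0.546439

PD=0.5464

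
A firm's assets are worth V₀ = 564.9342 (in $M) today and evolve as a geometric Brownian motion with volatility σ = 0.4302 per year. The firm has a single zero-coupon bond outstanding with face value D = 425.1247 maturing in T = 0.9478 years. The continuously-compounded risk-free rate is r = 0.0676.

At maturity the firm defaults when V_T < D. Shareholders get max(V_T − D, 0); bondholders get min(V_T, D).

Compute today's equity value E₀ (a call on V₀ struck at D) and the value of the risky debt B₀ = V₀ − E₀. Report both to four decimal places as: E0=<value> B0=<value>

E0=188.4822 B0=376.4520

d₁ = [ln(V₀/D) + (r + σ²/2)T] / (σ√T)
   = [ln(564.9342/425.1247) + (0.0676 + 0.5·0.4302²)·0.9478] / (0.4302·√0.9478)
   = [0.284327 + 0.151777] / 0.418821 = 1.041264
d₂ = d₁ − σ√T = 1.041264 − 0.418821 = 0.622443
N(d₁) = 0.851124,  N(d₂) = 0.733175,  e^(−rT) = 0.937938
E₀ = V₀·N(d₁) − D·e^(−rT)·N(d₂)
   = 564.9342·0.851124 − 425.1247·0.937938·0.733175 = 188.482232
B₀ = V₀ − E₀ = 564.9342 − 188.482232 = 376.451968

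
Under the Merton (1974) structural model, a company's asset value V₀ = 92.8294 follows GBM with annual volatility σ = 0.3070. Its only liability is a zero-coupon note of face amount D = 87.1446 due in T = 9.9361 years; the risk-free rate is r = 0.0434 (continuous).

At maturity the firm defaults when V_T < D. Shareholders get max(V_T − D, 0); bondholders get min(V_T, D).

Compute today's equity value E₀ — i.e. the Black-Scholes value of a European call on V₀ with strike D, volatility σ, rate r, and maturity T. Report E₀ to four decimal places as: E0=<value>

E0=49.0632

d₁ = [ln(V₀/D) + (r + σ²/2)T] / (σ√T)
   = [ln(92.8294/87.1446) + (0.0434 + 0.5·0.3070²)·9.9361] / (0.3070·√9.9361)
   = [0.063195 + 0.899460] / 0.967713 = 0.994774
d₂ = d₁ − σ√T = 0.994774 − 0.967713 = 0.027061
N(d₁) = 0.840077,  N(d₂) = 0.510795,  e^(−rT) = 0.649712
E₀ = V₀·N(d₁) − D·e^(−rT)·N(d₂)
   = 92.8294·0.840077 − 87.1446·0.649712·0.510795 = 49.063226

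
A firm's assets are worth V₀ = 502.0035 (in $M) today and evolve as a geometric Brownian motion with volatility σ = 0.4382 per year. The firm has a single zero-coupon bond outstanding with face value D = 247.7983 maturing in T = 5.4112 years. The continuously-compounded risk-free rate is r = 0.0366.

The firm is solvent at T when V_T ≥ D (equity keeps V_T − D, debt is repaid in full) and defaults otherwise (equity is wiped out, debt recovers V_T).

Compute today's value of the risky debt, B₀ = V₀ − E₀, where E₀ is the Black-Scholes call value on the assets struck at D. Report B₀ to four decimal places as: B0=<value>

B0=172.3179

d₁ = [ln(V₀/D) + (r + σ²/2)T] / (σ√T)
   = [ln(502.0035/247.7983) + (0.0366 + 0.5·0.4382²)·5.4112] / (0.4382·√5.4112)
   = [0.705992 + 0.717577] / 1.019340 = 1.396559
d₂ = d₁ − σ√T = 1.396559 − 1.019340 = 0.377219
N(d₁) = 0.918727,  N(d₂) = 0.646995,  e^(−rT) = 0.820329
E₀ = V₀·N(d₁) − D·e^(−rT)·N(d₂)
   = 502.0035·0.918727 − 247.7983·0.820329·0.646995 = 329.685593
B₀ = V₀ − E₀ = 502.0035 − 329.685593 = 172.317907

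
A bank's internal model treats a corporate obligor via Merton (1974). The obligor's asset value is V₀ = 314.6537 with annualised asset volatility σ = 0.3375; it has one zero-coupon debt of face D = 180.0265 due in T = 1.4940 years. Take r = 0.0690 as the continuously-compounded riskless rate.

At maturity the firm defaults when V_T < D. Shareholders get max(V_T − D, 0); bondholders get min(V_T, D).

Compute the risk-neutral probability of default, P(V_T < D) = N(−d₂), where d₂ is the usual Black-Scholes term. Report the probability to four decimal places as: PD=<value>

PD=0.0812

d₁ = [ln(V₀/D) + (r + σ²/2)T] / (σ√T)
   = [ln(314.6537/180.0265) + (0.0690 + 0.5·0.3375²)·1.4940] / (0.3375·√1.4940)
   = [0.558369 + 0.188174] / 0.412524 = 1.809695
d₂ = d₁ − σ√T = 1.809695 − 0.412524 = 1.397172
risk-neutral PD = N(−d₂) = N(-1.397172) = 0.081181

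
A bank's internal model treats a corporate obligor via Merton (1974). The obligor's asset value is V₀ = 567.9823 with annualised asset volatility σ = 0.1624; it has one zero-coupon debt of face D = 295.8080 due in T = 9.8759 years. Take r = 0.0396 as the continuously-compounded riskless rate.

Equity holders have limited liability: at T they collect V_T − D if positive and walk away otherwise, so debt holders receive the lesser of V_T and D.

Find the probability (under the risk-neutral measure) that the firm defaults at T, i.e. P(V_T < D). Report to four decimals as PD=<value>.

d₁ = [ln(V₀/D) + (r + σ²/2)T] / (σ√T)
   = [ln(567.9823/295.8080) + (0.0396 + 0.5·0.1624²)·9.8759] / (0.1624·√9.8759)
   = [0.652380 + 0.521318] / 0.510357 = 2.299756
d₂ = d₁ − σ√T = 2.299756 − 0.510357 = 1.789399
risk-neutral PD = N(−d₂) = N(-1.789399) = 0.036775

PD=0.0368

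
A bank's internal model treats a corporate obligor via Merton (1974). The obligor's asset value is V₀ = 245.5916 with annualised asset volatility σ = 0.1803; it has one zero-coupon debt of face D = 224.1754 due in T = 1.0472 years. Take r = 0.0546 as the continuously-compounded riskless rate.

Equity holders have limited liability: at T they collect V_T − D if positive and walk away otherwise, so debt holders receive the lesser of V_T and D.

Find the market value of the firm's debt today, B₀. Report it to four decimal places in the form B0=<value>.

B0=206.7116

d₁ = [ln(V₀/D) + (r + σ²/2)T] / (σ√T)
   = [ln(245.5916/224.1754) + (0.0546 + 0.5·0.1803²)·1.0472] / (0.1803·√1.0472)
   = [0.091241 + 0.074198] / 0.184506 = 0.896662
d₂ = d₁ − σ√T = 0.896662 − 0.184506 = 0.712156
N(d₁) = 0.815050,  N(d₂) = 0.761816,  e^(−rT) = 0.944427
E₀ = V₀·N(d₁) − D·e^(−rT)·N(d₂)
   = 245.5916·0.815050 − 224.1754·0.944427·0.761816 = 38.879951
B₀ = V₀ − E₀ = 245.5916 − 38.879951 = 206.711649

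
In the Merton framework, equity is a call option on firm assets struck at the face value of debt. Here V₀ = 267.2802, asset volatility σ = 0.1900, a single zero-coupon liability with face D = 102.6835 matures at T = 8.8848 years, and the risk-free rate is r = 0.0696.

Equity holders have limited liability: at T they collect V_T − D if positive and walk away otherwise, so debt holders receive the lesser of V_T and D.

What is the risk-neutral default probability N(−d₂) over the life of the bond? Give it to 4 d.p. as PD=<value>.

d₁ = [ln(V₀/D) + (r + σ²/2)T] / (σ√T)
   = [ln(267.2802/102.6835) + (0.0696 + 0.5·0.1900²)·8.8848] / (0.1900·√8.8848)
   = [0.956646 + 0.778753] / 0.566340 = 3.064234
d₂ = d₁ − σ√T = 3.064234 − 0.566340 = 2.497893
risk-neutral PD = N(−d₂) = N(-2.497893) = 0.006247

PD=0.0062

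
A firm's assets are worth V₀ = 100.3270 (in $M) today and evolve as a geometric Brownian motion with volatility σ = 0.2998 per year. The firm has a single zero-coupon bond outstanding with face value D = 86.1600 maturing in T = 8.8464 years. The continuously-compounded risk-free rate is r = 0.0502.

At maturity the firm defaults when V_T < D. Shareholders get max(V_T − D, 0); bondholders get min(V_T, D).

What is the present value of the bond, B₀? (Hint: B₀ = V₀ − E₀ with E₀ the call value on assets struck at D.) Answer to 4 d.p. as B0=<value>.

B0=45.8004

d₁ = [ln(V₀/D) + (r + σ²/2)T] / (σ√T)
   = [ln(100.3270/86.1600) + (0.0502 + 0.5·0.2998²)·8.8464] / (0.2998·√8.8464)
   = [0.152229 + 0.841647] / 0.891692 = 1.114595
d₂ = d₁ − σ√T = 1.114595 − 0.891692 = 0.222903
N(d₁) = 0.867488,  N(d₂) = 0.588194,  e^(−rT) = 0.641408
E₀ = V₀·N(d₁) − D·e^(−rT)·N(d₂)
   = 100.3270·0.867488 − 86.1600·0.641408·0.588194 = 54.526650
B₀ = V₀ − E₀ = 100.3270 − 54.526650 = 45.800350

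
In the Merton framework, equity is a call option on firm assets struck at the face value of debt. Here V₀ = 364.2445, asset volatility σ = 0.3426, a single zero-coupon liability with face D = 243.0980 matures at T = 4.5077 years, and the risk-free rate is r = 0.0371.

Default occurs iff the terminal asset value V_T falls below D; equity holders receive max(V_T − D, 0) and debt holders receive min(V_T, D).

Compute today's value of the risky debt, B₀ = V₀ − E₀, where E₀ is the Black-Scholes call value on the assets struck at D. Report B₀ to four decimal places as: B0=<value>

d₁ = [ln(V₀/D) + (r + σ²/2)T] / (σ√T)
   = [ln(364.2445/243.0980) + (0.0371 + 0.5·0.3426²)·4.5077] / (0.3426·√4.5077)
   = [0.404361 + 0.431781] / 0.727386 = 1.149516
d₂ = d₁ − σ√T = 1.149516 − 0.727386 = 0.422130
N(d₁) = 0.874828,  N(d₂) = 0.663535,  e^(−rT) = 0.846000
E₀ = V₀·N(d₁) − D·e^(−rT)·N(d₂)
   = 364.2445·0.874828 − 243.0980·0.846000·0.663535 = 182.188179
B₀ = V₀ − E₀ = 364.2445 − 182.188179 = 182.056321

B0=182.0563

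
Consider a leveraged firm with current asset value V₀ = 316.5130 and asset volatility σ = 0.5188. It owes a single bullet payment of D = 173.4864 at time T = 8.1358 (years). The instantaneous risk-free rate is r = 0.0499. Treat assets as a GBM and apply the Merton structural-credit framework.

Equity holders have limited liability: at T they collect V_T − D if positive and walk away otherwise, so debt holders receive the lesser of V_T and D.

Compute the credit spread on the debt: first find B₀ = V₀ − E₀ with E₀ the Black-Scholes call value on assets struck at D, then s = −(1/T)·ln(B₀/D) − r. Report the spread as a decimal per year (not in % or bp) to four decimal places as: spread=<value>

spread=0.0458

d₁ = [ln(V₀/D) + (r + σ²/2)T] / (σ√T)
   = [ln(316.5130/173.4864) + (0.0499 + 0.5·0.5188²)·8.1358] / (0.5188·√8.1358)
   = [0.601265 + 1.500866] / 1.479790 = 1.420560
d₂ = d₁ − σ√T = 1.420560 − 1.479790 = -0.059230
N(d₁) = 0.922278,  N(d₂) = 0.476385,  e^(−rT) = 0.666326
E₀ = V₀·N(d₁) − D·e^(−rT)·N(d₂)
   = 316.5130·0.922278 − 173.4864·0.666326·0.476385 = 236.843547
B₀ = V₀ − E₀ = 316.5130 − 236.843547 = 79.669453
spread = −(1/T)·ln(B₀/D) − r = −(1/8.1358)·ln(79.669453/173.4864) − 0.0499 = 0.04575291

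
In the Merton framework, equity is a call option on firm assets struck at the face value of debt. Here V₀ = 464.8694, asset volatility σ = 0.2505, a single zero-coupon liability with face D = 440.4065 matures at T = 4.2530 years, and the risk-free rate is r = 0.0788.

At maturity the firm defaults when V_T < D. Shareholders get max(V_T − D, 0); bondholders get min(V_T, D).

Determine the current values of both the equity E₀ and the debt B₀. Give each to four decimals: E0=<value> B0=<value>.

d₁ = [ln(V₀/D) + (r + σ²/2)T] / (σ√T)
   = [ln(464.8694/440.4065) + (0.0788 + 0.5·0.2505²)·4.2530] / (0.2505·√4.2530)
   = [0.054058 + 0.468575] / 0.516601 = 1.011676
d₂ = d₁ − σ√T = 1.011676 − 0.516601 = 0.495075
N(d₁) = 0.844154,  N(d₂) = 0.689726,  e^(−rT) = 0.715241
E₀ = V₀·N(d₁) − D·e^(−rT)·N(d₂)
   = 464.8694·0.844154 − 440.4065·0.715241·0.689726 = 175.159700
B₀ = V₀ − E₀ = 464.8694 − 175.159700 = 289.709700

E0=175.1597 B0=289.7097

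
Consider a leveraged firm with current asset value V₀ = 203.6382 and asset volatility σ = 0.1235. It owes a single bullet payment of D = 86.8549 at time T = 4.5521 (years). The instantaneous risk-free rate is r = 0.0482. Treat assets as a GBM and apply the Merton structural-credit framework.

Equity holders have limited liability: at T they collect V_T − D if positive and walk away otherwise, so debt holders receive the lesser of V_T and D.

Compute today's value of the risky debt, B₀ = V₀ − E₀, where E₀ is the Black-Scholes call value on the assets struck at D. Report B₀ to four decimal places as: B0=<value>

d₁ = [ln(V₀/D) + (r + σ²/2)T] / (σ√T)
   = [ln(203.6382/86.8549) + (0.0482 + 0.5·0.1235²)·4.5521] / (0.1235·√4.5521)
   = [0.852106 + 0.254126] / 0.263495 = 4.198299
d₂ = d₁ − σ√T = 4.198299 − 0.263495 = 3.934804
N(d₁) = 0.999987,  N(d₂) = 0.999958,  e^(−rT) = 0.802991
E₀ = V₀·N(d₁) − D·e^(−rT)·N(d₂)
   = 203.6382·0.999987 − 86.8549·0.802991·0.999958 = 133.894624
B₀ = V₀ − E₀ = 203.6382 − 133.894624 = 69.743576

B0=69.7436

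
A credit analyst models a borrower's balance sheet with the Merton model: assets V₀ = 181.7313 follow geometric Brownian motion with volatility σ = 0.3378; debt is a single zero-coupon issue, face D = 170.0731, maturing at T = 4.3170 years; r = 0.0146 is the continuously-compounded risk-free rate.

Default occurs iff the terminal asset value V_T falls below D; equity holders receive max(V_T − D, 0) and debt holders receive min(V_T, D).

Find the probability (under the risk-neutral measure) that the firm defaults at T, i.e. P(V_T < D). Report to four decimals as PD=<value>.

PD=0.5662

d₁ = [ln(V₀/D) + (r + σ²/2)T] / (σ√T)
   = [ln(181.7313/170.0731) + (0.0146 + 0.5·0.3378²)·4.3170] / (0.3378·√4.3170)
   = [0.066301 + 0.309332] / 0.701860 = 0.535196
d₂ = d₁ − σ√T = 0.535196 − 0.701860 = -0.166664
risk-neutral PD = N(−d₂) = N(0.166664) = 0.566183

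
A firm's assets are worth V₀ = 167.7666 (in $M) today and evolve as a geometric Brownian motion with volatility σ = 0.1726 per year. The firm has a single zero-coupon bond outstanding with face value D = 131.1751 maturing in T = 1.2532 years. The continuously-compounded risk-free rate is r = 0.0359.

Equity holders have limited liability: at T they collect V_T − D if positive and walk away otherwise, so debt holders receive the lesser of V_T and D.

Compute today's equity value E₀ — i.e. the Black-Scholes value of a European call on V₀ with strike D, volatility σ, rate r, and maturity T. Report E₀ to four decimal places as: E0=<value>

E0=43.1693

d₁ = [ln(V₀/D) + (r + σ²/2)T] / (σ√T)
   = [ln(167.7666/131.1751) + (0.0359 + 0.5·0.1726²)·1.2532] / (0.1726·√1.2532)
   = [0.246041 + 0.063657] / 0.193220 = 1.602827
d₂ = d₁ − σ√T = 1.602827 − 0.193220 = 1.409607
N(d₁) = 0.945514,  N(d₂) = 0.920672,  e^(−rT) = 0.956007
E₀ = V₀·N(d₁) − D·e^(−rT)·N(d₂)
   = 167.7666·0.945514 − 131.1751·0.956007·0.920672 = 43.169314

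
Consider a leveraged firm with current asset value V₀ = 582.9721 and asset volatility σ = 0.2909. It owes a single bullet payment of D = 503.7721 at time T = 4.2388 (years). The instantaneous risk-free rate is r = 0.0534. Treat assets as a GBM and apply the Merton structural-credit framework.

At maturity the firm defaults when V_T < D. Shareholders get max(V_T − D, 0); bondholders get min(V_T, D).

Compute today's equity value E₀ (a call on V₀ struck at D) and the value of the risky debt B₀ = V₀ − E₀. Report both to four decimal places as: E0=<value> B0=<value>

E0=227.2931 B0=355.6790

d₁ = [ln(V₀/D) + (r + σ²/2)T] / (σ√T)
   = [ln(582.9721/503.7721) + (0.0534 + 0.5·0.2909²)·4.2388] / (0.2909·√4.2388)
   = [0.146015 + 0.405702] / 0.598915 = 0.921194
d₂ = d₁ − σ√T = 0.921194 − 0.598915 = 0.322279
N(d₁) = 0.821525,  N(d₂) = 0.626379,  e^(−rT) = 0.797437
E₀ = V₀·N(d₁) − D·e^(−rT)·N(d₂)
   = 582.9721·0.821525 − 503.7721·0.797437·0.626379 = 227.293086
B₀ = V₀ − E₀ = 582.9721 − 227.293086 = 355.679014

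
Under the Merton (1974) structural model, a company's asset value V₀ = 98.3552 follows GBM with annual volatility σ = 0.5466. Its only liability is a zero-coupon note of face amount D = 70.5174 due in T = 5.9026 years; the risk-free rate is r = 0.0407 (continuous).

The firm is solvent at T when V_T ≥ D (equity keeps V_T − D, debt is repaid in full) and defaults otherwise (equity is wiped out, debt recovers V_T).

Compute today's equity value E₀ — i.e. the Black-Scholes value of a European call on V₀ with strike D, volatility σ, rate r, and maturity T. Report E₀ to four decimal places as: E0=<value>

E0=62.2837

d₁ = [ln(V₀/D) + (r + σ²/2)T] / (σ√T)
   = [ln(98.3552/70.5174) + (0.0407 + 0.5·0.5466²)·5.9026] / (0.5466·√5.9026)
   = [0.332726 + 1.122000] / 1.327979 = 1.095443
d₂ = d₁ − σ√T = 1.095443 − 1.327979 = -0.232536
N(d₁) = 0.863339,  N(d₂) = 0.408061,  e^(−rT) = 0.786442
E₀ = V₀·N(d₁) − D·e^(−rT)·N(d₂)
   = 98.3552·0.863339 − 70.5174·0.786442·0.408061 = 62.283669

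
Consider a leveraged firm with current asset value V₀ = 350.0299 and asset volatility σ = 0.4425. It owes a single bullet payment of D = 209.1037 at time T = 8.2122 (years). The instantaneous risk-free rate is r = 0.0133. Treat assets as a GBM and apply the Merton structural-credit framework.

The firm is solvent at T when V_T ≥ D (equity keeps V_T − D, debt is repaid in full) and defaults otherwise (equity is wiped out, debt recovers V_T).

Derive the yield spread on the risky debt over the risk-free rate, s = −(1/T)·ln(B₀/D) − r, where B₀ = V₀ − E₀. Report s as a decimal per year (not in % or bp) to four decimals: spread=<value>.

spread=0.0458

d₁ = [ln(V₀/D) + (r + σ²/2)T] / (σ√T)
   = [ln(350.0299/209.1037) + (0.0133 + 0.5·0.4425²)·8.2122] / (0.4425·√8.2122)
   = [0.515188 + 0.913222] / 1.268069 = 1.126445
d₂ = d₁ − σ√T = 1.126445 − 1.268069 = -0.141624
N(d₁) = 0.870011,  N(d₂) = 0.443688,  e^(−rT) = 0.896531
E₀ = V₀·N(d₁) − D·e^(−rT)·N(d₂)
   = 350.0299·0.870011 − 209.1037·0.896531·0.443688 = 221.352648
B₀ = V₀ − E₀ = 350.0299 − 221.352648 = 128.677252
spread = −(1/T)·ln(B₀/D) − r = −(1/8.2122)·ln(128.677252/209.1037) − 0.0133 = 0.04582215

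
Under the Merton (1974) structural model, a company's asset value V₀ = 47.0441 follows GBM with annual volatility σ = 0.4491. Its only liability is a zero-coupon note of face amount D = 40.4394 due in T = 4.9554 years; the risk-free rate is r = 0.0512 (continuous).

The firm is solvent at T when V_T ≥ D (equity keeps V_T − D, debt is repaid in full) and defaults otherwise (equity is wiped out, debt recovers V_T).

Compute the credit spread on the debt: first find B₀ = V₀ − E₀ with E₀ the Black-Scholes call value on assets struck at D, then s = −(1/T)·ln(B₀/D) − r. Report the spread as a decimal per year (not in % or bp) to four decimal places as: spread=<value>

d₁ = [ln(V₀/D) + (r + σ²/2)T] / (σ√T)
   = [ln(47.0441/40.4394) + (0.0512 + 0.5·0.4491²)·4.9554] / (0.4491·√4.9554)
   = [0.151281 + 0.753446] / 0.999729 = 0.904972
d₂ = d₁ − σ√T = 0.904972 − 0.999729 = -0.094758
N(d₁) = 0.817260,  N(d₂) = 0.462254,  e^(−rT) = 0.775912
E₀ = V₀·N(d₁) − D·e^(−rT)·N(d₂)
   = 47.0441·0.817260 − 40.4394·0.775912·0.462254 = 23.942931
B₀ = V₀ − E₀ = 47.0441 − 23.942931 = 23.101169
spread = −(1/T)·ln(B₀/D) − r = −(1/4.9554)·ln(23.101169/40.4394) − 0.0512 = 0.06179215

spread=0.0618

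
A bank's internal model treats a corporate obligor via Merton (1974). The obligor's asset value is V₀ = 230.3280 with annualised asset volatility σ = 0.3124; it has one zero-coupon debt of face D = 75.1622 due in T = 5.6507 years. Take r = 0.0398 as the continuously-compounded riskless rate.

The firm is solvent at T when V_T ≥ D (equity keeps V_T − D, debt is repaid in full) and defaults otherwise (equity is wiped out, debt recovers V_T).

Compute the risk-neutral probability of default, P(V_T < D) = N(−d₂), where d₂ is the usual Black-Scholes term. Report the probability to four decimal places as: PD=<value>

d₁ = [ln(V₀/D) + (r + σ²/2)T] / (σ√T)
   = [ln(230.3280/75.1622) + (0.0398 + 0.5·0.3124²)·5.6507] / (0.3124·√5.6507)
   = [1.119856 + 0.500634] / 0.742612 = 2.182148
d₂ = d₁ − σ√T = 2.182148 − 0.742612 = 1.439536
risk-neutral PD = N(−d₂) = N(-1.439536) = 0.074999

PD=0.0750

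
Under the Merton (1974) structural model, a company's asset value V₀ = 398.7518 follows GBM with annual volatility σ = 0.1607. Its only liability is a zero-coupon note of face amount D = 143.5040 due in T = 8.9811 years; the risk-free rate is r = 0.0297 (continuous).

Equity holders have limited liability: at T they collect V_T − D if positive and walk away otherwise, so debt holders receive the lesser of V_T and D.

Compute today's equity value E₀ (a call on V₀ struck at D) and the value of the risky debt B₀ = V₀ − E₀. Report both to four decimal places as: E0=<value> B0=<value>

E0=288.9587 B0=109.7931

d₁ = [ln(V₀/D) + (r + σ²/2)T] / (σ√T)
   = [ln(398.7518/143.5040) + (0.0297 + 0.5·0.1607²)·8.9811] / (0.1607·√8.9811)
   = [1.021976 + 0.382705] / 0.481594 = 2.916736
d₂ = d₁ − σ√T = 2.916736 − 0.481594 = 2.435142
N(d₁) = 0.998231,  N(d₂) = 0.992557,  e^(−rT) = 0.765873
E₀ = V₀·N(d₁) − D·e^(−rT)·N(d₂)
   = 398.7518·0.998231 − 143.5040·0.765873·0.992557 = 288.958736
B₀ = V₀ − E₀ = 398.7518 − 288.958736 = 109.793064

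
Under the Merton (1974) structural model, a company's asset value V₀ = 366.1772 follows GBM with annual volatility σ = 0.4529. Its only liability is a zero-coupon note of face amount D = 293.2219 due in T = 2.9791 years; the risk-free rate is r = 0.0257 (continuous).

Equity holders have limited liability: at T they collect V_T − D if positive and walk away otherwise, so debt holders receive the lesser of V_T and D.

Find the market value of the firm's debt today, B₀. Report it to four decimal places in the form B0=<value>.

d₁ = [ln(V₀/D) + (r + σ²/2)T] / (σ√T)
   = [ln(366.1772/293.2219) + (0.0257 + 0.5·0.4529²)·2.9791] / (0.4529·√2.9791)
   = [0.222188 + 0.382097] / 0.781709 = 0.773031
d₂ = d₁ − σ√T = 0.773031 − 0.781709 = -0.008678
N(d₁) = 0.780248,  N(d₂) = 0.496538,  e^(−rT) = 0.926295
E₀ = V₀·N(d₁) − D·e^(−rT)·N(d₂)
   = 366.1772·0.780248 − 293.2219·0.926295·0.496538 = 150.844338
B₀ = V₀ − E₀ = 366.1772 − 150.844338 = 215.332862

B0=215.3329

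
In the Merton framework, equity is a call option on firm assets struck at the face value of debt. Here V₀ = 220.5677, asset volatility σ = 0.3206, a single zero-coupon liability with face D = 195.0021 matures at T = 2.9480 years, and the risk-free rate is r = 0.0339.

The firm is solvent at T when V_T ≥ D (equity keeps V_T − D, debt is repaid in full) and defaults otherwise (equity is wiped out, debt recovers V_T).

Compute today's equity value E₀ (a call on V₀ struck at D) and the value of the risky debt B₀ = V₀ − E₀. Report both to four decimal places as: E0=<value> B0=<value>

E0=68.4896 B0=152.0781

d₁ = [ln(V₀/D) + (r + σ²/2)T] / (σ√T)
   = [ln(220.5677/195.0021) + (0.0339 + 0.5·0.3206²)·2.9480] / (0.3206·√2.9480)
   = [0.123194 + 0.251441] / 0.550462 = 0.680584
d₂ = d₁ − σ√T = 0.680584 − 0.550462 = 0.130122
N(d₁) = 0.751933,  N(d₂) = 0.551765,  e^(−rT) = 0.904894
E₀ = V₀·N(d₁) − D·e^(−rT)·N(d₂)
   = 220.5677·0.751933 − 195.0021·0.904894·0.551765 = 68.489635
B₀ = V₀ − E₀ = 220.5677 − 68.489635 = 152.078065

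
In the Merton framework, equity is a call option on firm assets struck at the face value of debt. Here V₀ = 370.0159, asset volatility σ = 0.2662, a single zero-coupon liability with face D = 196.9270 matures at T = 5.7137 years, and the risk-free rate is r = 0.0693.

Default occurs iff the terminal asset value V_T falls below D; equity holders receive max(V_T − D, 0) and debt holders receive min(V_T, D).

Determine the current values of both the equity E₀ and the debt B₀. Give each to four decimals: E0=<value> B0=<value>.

E0=240.5333 B0=129.4826

d₁ = [ln(V₀/D) + (r + σ²/2)T] / (σ√T)
   = [ln(370.0159/196.9270) + (0.0693 + 0.5·0.2662²)·5.7137] / (0.2662·√5.7137)
   = [0.630713 + 0.598403] / 0.636307 = 1.931639
d₂ = d₁ − σ√T = 1.931639 − 0.636307 = 1.295332
N(d₁) = 0.973298,  N(d₂) = 0.902397,  e^(−rT) = 0.673034
E₀ = V₀·N(d₁) − D·e^(−rT)·N(d₂)
   = 370.0159·0.973298 − 196.9270·0.673034·0.902397 = 240.533298
B₀ = V₀ − E₀ = 370.0159 − 240.533298 = 129.482602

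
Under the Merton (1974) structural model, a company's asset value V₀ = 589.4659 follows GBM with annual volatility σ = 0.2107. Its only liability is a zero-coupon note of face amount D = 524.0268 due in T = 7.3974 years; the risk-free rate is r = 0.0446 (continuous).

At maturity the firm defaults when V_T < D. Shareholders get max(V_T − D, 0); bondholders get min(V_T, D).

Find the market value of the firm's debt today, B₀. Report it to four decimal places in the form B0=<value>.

B0=343.9977

d₁ = [ln(V₀/D) + (r + σ²/2)T] / (σ√T)
   = [ln(589.4659/524.0268) + (0.0446 + 0.5·0.2107²)·7.3974] / (0.2107·√7.3974)
   = [0.117674 + 0.494126] / 0.573065 = 1.067592
d₂ = d₁ − σ√T = 1.067592 − 0.573065 = 0.494527
N(d₁) = 0.857148,  N(d₂) = 0.689533,  e^(−rT) = 0.718978
E₀ = V₀·N(d₁) − D·e^(−rT)·N(d₂)
   = 589.4659·0.857148 − 524.0268·0.718978·0.689533 = 245.468229
B₀ = V₀ − E₀ = 589.4659 − 245.468229 = 343.997671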